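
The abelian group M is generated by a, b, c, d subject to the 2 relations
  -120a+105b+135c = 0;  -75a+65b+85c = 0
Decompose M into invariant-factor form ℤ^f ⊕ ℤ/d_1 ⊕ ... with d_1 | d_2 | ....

Answer: M ≅ ℤ^2 ⊕ ℤ/5 ⊕ ℤ/15

Derivation:
rank_ℚ(R)=2; free=4−2=2
SNF(R) diag = [5, 15] → torsion [5, 15]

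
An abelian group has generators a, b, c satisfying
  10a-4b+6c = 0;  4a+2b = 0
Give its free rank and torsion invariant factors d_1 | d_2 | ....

rank_ℚ(R)=2; free=3−2=1
SNF(R) diag = [2, 6] → torsion [2, 6]

Answer: M ≅ ℤ^1 ⊕ ℤ/2 ⊕ ℤ/6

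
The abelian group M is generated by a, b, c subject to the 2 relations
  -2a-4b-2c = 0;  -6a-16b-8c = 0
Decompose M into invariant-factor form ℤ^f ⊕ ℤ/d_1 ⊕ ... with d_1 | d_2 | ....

rank_ℚ(R)=2; free=3−2=1
SNF(R) diag = [2, 2] → torsion [2, 2]

Answer: M ≅ ℤ^1 ⊕ ℤ/2 ⊕ ℤ/2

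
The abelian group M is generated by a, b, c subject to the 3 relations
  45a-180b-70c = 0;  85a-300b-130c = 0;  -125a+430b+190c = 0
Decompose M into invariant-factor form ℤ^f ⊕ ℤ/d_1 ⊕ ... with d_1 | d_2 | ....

Answer: M ≅ ℤ/5 ⊕ ℤ/10 ⊕ ℤ/20

Derivation:
rank_ℚ(R)=3; free=3−3=0
SNF(R) diag = [5, 10, 20] → torsion [5, 10, 20]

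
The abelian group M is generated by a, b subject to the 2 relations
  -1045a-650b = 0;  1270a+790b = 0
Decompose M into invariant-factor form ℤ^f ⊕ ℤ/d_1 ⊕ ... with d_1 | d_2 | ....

Answer: M ≅ ℤ/5 ⊕ ℤ/10

Derivation:
rank_ℚ(R)=2; free=2−2=0
SNF(R) diag = [5, 10] → torsion [5, 10]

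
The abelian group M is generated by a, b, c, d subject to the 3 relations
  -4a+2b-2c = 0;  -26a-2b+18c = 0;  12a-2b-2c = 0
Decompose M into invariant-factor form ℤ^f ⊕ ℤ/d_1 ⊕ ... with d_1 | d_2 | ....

Answer: M ≅ ℤ^1 ⊕ ℤ/2 ⊕ ℤ/2 ⊕ ℤ/4

Derivation:
rank_ℚ(R)=3; free=4−3=1
SNF(R) diag = [2, 2, 4] → torsion [2, 2, 4]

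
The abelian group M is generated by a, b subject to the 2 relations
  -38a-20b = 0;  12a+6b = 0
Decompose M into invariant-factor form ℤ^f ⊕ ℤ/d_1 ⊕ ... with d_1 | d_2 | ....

Answer: M ≅ ℤ/2 ⊕ ℤ/6

Derivation:
rank_ℚ(R)=2; free=2−2=0
SNF(R) diag = [2, 6] → torsion [2, 6]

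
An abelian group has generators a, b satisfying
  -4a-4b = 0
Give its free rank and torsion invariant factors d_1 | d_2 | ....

rank_ℚ(R)=1; free=2−1=1
SNF(R) diag = [4] → torsion [4]

Answer: M ≅ ℤ^1 ⊕ ℤ/4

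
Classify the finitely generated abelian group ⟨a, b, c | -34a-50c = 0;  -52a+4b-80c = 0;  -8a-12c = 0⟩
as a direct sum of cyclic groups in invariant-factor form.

rank_ℚ(R)=3; free=3−3=0
SNF(R) diag = [2, 4, 4] → torsion [2, 4, 4]

Answer: M ≅ ℤ/2 ⊕ ℤ/4 ⊕ ℤ/4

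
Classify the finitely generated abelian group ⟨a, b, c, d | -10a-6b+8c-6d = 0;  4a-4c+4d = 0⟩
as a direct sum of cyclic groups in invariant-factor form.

rank_ℚ(R)=2; free=4−2=2
SNF(R) diag = [2, 4] → torsion [2, 4]

Answer: M ≅ ℤ^2 ⊕ ℤ/2 ⊕ ℤ/4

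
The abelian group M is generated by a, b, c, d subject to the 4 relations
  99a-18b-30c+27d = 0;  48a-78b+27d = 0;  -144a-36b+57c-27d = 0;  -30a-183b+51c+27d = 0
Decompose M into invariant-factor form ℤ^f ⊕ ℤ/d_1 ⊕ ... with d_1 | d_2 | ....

rank_ℚ(R)=4; free=4−4=0
SNF(R) diag = [3, 3, 9, 27] → torsion [3, 3, 9, 27]

Answer: M ≅ ℤ/3 ⊕ ℤ/3 ⊕ ℤ/9 ⊕ ℤ/27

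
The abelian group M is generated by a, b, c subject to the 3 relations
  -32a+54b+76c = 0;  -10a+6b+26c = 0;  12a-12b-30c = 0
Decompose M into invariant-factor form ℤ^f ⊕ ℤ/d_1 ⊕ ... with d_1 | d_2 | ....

rank_ℚ(R)=3; free=3−3=0
SNF(R) diag = [2, 6, 6] → torsion [2, 6, 6]

Answer: M ≅ ℤ/2 ⊕ ℤ/6 ⊕ ℤ/6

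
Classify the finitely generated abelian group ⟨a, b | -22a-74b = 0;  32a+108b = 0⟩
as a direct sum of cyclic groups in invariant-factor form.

Answer: M ≅ ℤ/2 ⊕ ℤ/4

Derivation:
rank_ℚ(R)=2; free=2−2=0
SNF(R) diag = [2, 4] → torsion [2, 4]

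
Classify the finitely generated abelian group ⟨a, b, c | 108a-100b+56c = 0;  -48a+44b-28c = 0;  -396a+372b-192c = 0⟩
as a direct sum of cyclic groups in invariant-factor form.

rank_ℚ(R)=3; free=3−3=0
SNF(R) diag = [4, 12, 24] → torsion [4, 12, 24]

Answer: M ≅ ℤ/4 ⊕ ℤ/12 ⊕ ℤ/24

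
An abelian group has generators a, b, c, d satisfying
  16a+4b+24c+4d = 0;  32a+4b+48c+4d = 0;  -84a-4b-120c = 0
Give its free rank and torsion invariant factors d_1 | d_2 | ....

Answer: M ≅ ℤ^1 ⊕ ℤ/4 ⊕ ℤ/4 ⊕ ℤ/8

Derivation:
rank_ℚ(R)=3; free=4−3=1
SNF(R) diag = [4, 4, 8] → torsion [4, 4, 8]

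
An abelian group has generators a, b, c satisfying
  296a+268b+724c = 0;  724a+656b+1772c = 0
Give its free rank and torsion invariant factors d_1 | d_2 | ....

Answer: M ≅ ℤ^1 ⊕ ℤ/4 ⊕ ℤ/12

Derivation:
rank_ℚ(R)=2; free=3−2=1
SNF(R) diag = [4, 12] → torsion [4, 12]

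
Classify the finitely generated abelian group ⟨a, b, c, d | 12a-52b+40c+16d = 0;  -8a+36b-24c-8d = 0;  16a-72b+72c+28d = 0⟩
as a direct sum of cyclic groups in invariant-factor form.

rank_ℚ(R)=3; free=4−3=1
SNF(R) diag = [4, 4, 12] → torsion [4, 4, 12]

Answer: M ≅ ℤ^1 ⊕ ℤ/4 ⊕ ℤ/4 ⊕ ℤ/12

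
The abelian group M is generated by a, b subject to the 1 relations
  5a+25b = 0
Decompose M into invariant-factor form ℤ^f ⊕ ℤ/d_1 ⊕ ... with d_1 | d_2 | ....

rank_ℚ(R)=1; free=2−1=1
SNF(R) diag = [5] → torsion [5]

Answer: M ≅ ℤ^1 ⊕ ℤ/5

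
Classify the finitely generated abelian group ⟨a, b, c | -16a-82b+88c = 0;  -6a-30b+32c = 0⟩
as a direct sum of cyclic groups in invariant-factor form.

rank_ℚ(R)=2; free=3−2=1
SNF(R) diag = [2, 2] → torsion [2, 2]

Answer: M ≅ ℤ^1 ⊕ ℤ/2 ⊕ ℤ/2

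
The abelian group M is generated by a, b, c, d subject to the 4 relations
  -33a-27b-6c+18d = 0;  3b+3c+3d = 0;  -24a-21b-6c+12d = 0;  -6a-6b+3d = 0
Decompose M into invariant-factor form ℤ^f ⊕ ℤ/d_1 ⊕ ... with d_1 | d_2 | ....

Answer: M ≅ ℤ/3 ⊕ ℤ/3 ⊕ ℤ/3 ⊕ ℤ/3

Derivation:
rank_ℚ(R)=4; free=4−4=0
SNF(R) diag = [3, 3, 3, 3] → torsion [3, 3, 3, 3]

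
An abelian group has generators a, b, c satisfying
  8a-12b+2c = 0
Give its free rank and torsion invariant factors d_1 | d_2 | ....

rank_ℚ(R)=1; free=3−1=2
SNF(R) diag = [2] → torsion [2]

Answer: M ≅ ℤ^2 ⊕ ℤ/2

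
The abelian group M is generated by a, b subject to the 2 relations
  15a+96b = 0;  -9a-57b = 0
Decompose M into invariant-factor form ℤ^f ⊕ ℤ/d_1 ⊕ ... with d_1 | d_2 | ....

Answer: M ≅ ℤ/3 ⊕ ℤ/3

Derivation:
rank_ℚ(R)=2; free=2−2=0
SNF(R) diag = [3, 3] → torsion [3, 3]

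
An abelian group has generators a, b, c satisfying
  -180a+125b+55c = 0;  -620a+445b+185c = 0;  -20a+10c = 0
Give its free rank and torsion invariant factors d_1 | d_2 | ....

rank_ℚ(R)=3; free=3−3=0
SNF(R) diag = [5, 10, 20] → torsion [5, 10, 20]

Answer: M ≅ ℤ/5 ⊕ ℤ/10 ⊕ ℤ/20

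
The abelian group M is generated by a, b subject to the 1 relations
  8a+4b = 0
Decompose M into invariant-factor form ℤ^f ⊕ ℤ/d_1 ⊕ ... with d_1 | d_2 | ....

rank_ℚ(R)=1; free=2−1=1
SNF(R) diag = [4] → torsion [4]

Answer: M ≅ ℤ^1 ⊕ ℤ/4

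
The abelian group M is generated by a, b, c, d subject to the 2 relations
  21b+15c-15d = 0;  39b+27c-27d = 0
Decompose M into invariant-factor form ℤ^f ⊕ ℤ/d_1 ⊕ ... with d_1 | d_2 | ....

rank_ℚ(R)=2; free=4−2=2
SNF(R) diag = [3, 6] → torsion [3, 6]

Answer: M ≅ ℤ^2 ⊕ ℤ/3 ⊕ ℤ/6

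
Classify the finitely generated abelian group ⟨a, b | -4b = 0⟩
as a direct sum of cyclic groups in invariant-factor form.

Answer: M ≅ ℤ^1 ⊕ ℤ/4

Derivation:
rank_ℚ(R)=1; free=2−1=1
SNF(R) diag = [4] → torsion [4]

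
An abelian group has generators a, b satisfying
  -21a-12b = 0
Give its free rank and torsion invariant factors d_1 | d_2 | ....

rank_ℚ(R)=1; free=2−1=1
SNF(R) diag = [3] → torsion [3]

Answer: M ≅ ℤ^1 ⊕ ℤ/3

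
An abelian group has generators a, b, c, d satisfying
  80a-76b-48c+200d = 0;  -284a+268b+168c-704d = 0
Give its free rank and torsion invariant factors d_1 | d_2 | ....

Answer: M ≅ ℤ^2 ⊕ ℤ/4 ⊕ ℤ/12

Derivation:
rank_ℚ(R)=2; free=4−2=2
SNF(R) diag = [4, 12] → torsion [4, 12]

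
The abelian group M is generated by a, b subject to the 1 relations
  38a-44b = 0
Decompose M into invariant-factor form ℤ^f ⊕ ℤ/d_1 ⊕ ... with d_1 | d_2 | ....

rank_ℚ(R)=1; free=2−1=1
SNF(R) diag = [2] → torsion [2]

Answer: M ≅ ℤ^1 ⊕ ℤ/2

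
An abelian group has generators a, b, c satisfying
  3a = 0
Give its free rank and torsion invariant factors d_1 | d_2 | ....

rank_ℚ(R)=1; free=3−1=2
SNF(R) diag = [3] → torsion [3]

Answer: M ≅ ℤ^2 ⊕ ℤ/3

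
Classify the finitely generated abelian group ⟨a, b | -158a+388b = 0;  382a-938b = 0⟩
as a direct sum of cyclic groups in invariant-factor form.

rank_ℚ(R)=2; free=2−2=0
SNF(R) diag = [2, 6] → torsion [2, 6]

Answer: M ≅ ℤ/2 ⊕ ℤ/6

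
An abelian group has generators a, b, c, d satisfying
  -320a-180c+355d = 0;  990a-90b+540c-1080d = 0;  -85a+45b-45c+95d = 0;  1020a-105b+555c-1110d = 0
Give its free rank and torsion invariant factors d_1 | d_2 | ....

Answer: M ≅ ℤ/5 ⊕ ℤ/15 ⊕ ℤ/45 ⊕ ℤ/90

Derivation:
rank_ℚ(R)=4; free=4−4=0
SNF(R) diag = [5, 15, 45, 90] → torsion [5, 15, 45, 90]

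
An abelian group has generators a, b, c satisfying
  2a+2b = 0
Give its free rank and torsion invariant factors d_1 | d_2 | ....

Answer: M ≅ ℤ^2 ⊕ ℤ/2

Derivation:
rank_ℚ(R)=1; free=3−1=2
SNF(R) diag = [2] → torsion [2]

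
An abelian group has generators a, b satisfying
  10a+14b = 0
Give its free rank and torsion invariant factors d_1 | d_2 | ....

rank_ℚ(R)=1; free=2−1=1
SNF(R) diag = [2] → torsion [2]

Answer: M ≅ ℤ^1 ⊕ ℤ/2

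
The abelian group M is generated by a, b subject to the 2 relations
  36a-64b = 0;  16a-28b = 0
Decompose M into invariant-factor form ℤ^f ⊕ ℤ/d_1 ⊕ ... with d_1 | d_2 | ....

rank_ℚ(R)=2; free=2−2=0
SNF(R) diag = [4, 4] → torsion [4, 4]

Answer: M ≅ ℤ/4 ⊕ ℤ/4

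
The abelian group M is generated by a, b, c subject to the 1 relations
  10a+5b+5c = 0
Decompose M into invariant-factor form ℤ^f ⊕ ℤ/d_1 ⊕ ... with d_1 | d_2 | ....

Answer: M ≅ ℤ^2 ⊕ ℤ/5

Derivation:
rank_ℚ(R)=1; free=3−1=2
SNF(R) diag = [5] → torsion [5]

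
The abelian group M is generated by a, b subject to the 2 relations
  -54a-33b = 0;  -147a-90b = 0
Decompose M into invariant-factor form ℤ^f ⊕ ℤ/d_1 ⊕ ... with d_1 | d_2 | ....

rank_ℚ(R)=2; free=2−2=0
SNF(R) diag = [3, 3] → torsion [3, 3]

Answer: M ≅ ℤ/3 ⊕ ℤ/3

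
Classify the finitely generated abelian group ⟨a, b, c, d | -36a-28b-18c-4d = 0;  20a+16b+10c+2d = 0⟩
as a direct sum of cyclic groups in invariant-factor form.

rank_ℚ(R)=2; free=4−2=2
SNF(R) diag = [2, 2] → torsion [2, 2]

Answer: M ≅ ℤ^2 ⊕ ℤ/2 ⊕ ℤ/2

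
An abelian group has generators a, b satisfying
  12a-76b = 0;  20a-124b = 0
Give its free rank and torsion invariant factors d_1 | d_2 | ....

Answer: M ≅ ℤ/4 ⊕ ℤ/8

Derivation:
rank_ℚ(R)=2; free=2−2=0
SNF(R) diag = [4, 8] → torsion [4, 8]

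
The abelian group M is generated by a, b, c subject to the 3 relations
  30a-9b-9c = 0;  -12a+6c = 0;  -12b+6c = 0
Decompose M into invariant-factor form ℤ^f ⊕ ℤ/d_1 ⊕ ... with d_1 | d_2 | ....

Answer: M ≅ ℤ/3 ⊕ ℤ/6 ⊕ ℤ/12

Derivation:
rank_ℚ(R)=3; free=3−3=0
SNF(R) diag = [3, 6, 12] → torsion [3, 6, 12]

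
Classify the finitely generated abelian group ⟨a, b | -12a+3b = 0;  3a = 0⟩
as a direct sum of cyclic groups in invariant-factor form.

rank_ℚ(R)=2; free=2−2=0
SNF(R) diag = [3, 3] → torsion [3, 3]

Answer: M ≅ ℤ/3 ⊕ ℤ/3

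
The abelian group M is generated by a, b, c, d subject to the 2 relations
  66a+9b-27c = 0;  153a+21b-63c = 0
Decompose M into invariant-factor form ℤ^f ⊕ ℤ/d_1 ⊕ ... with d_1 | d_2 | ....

rank_ℚ(R)=2; free=4−2=2
SNF(R) diag = [3, 3] → torsion [3, 3]

Answer: M ≅ ℤ^2 ⊕ ℤ/3 ⊕ ℤ/3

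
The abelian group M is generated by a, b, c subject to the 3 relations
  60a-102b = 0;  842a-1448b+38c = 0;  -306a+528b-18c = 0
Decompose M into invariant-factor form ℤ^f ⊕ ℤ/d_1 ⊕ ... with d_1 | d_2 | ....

Answer: M ≅ ℤ/2 ⊕ ℤ/6 ⊕ ℤ/12

Derivation:
rank_ℚ(R)=3; free=3−3=0
SNF(R) diag = [2, 6, 12] → torsion [2, 6, 12]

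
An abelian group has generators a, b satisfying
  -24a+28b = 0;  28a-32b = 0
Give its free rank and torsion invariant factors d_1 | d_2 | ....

Answer: M ≅ ℤ/4 ⊕ ℤ/4

Derivation:
rank_ℚ(R)=2; free=2−2=0
SNF(R) diag = [4, 4] → torsion [4, 4]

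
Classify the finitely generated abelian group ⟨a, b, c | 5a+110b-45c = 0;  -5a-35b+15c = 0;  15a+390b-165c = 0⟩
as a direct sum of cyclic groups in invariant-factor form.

rank_ℚ(R)=3; free=3−3=0
SNF(R) diag = [5, 15, 30] → torsion [5, 15, 30]

Answer: M ≅ ℤ/5 ⊕ ℤ/15 ⊕ ℤ/30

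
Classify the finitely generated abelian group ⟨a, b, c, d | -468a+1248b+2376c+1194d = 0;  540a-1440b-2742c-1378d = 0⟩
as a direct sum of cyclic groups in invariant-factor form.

rank_ℚ(R)=2; free=4−2=2
SNF(R) diag = [2, 6] → torsion [2, 6]

Answer: M ≅ ℤ^2 ⊕ ℤ/2 ⊕ ℤ/6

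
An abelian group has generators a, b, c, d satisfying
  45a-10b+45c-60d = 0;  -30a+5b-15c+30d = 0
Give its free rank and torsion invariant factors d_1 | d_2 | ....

rank_ℚ(R)=2; free=4−2=2
SNF(R) diag = [5, 15] → torsion [5, 15]

Answer: M ≅ ℤ^2 ⊕ ℤ/5 ⊕ ℤ/15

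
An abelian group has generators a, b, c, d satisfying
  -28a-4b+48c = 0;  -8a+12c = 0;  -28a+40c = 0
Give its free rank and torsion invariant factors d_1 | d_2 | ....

rank_ℚ(R)=3; free=4−3=1
SNF(R) diag = [4, 4, 4] → torsion [4, 4, 4]

Answer: M ≅ ℤ^1 ⊕ ℤ/4 ⊕ ℤ/4 ⊕ ℤ/4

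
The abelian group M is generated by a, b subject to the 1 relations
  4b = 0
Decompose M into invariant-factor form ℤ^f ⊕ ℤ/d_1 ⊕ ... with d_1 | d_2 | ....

Answer: M ≅ ℤ^1 ⊕ ℤ/4

Derivation:
rank_ℚ(R)=1; free=2−1=1
SNF(R) diag = [4] → torsion [4]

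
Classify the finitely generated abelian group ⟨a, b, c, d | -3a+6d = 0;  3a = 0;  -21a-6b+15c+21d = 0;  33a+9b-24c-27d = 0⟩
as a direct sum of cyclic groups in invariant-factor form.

Answer: M ≅ ℤ/3 ⊕ ℤ/3 ⊕ ℤ/3 ⊕ ℤ/6

Derivation:
rank_ℚ(R)=4; free=4−4=0
SNF(R) diag = [3, 3, 3, 6] → torsion [3, 3, 3, 6]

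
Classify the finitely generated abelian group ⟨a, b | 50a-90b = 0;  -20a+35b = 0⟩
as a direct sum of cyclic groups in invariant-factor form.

rank_ℚ(R)=2; free=2−2=0
SNF(R) diag = [5, 10] → torsion [5, 10]

Answer: M ≅ ℤ/5 ⊕ ℤ/10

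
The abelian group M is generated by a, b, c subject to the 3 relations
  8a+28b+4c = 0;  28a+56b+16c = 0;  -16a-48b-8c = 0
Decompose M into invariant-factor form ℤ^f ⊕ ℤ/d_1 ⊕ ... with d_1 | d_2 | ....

Answer: M ≅ ℤ/4 ⊕ ℤ/4 ⊕ ℤ/8

Derivation:
rank_ℚ(R)=3; free=3−3=0
SNF(R) diag = [4, 4, 8] → torsion [4, 4, 8]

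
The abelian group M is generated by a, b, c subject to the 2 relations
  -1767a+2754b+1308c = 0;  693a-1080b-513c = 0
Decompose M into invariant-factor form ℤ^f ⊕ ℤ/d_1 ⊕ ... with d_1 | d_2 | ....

rank_ℚ(R)=2; free=3−2=1
SNF(R) diag = [3, 9] → torsion [3, 9]

Answer: M ≅ ℤ^1 ⊕ ℤ/3 ⊕ ℤ/9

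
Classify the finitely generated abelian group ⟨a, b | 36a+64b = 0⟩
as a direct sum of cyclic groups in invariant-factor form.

Answer: M ≅ ℤ^1 ⊕ ℤ/4

Derivation:
rank_ℚ(R)=1; free=2−1=1
SNF(R) diag = [4] → torsion [4]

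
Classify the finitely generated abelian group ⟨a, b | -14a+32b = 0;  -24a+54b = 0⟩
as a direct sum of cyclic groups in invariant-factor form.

Answer: M ≅ ℤ/2 ⊕ ℤ/6

Derivation:
rank_ℚ(R)=2; free=2−2=0
SNF(R) diag = [2, 6] → torsion [2, 6]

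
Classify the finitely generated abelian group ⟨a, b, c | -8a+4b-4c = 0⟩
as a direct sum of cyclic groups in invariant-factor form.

rank_ℚ(R)=1; free=3−1=2
SNF(R) diag = [4] → torsion [4]

Answer: M ≅ ℤ^2 ⊕ ℤ/4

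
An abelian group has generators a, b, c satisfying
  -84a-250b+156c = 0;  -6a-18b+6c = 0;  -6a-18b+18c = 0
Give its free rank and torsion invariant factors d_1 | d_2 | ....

rank_ℚ(R)=3; free=3−3=0
SNF(R) diag = [2, 6, 12] → torsion [2, 6, 12]

Answer: M ≅ ℤ/2 ⊕ ℤ/6 ⊕ ℤ/12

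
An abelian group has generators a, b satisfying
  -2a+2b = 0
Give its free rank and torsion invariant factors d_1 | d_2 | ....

Answer: M ≅ ℤ^1 ⊕ ℤ/2

Derivation:
rank_ℚ(R)=1; free=2−1=1
SNF(R) diag = [2] → torsion [2]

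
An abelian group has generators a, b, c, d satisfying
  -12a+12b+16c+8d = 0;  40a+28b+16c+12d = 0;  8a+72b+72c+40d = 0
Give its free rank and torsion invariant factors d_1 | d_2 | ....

rank_ℚ(R)=3; free=4−3=1
SNF(R) diag = [4, 4, 8] → torsion [4, 4, 8]

Answer: M ≅ ℤ^1 ⊕ ℤ/4 ⊕ ℤ/4 ⊕ ℤ/8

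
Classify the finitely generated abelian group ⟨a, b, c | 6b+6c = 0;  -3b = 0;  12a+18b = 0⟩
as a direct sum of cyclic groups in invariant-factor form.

Answer: M ≅ ℤ/3 ⊕ ℤ/6 ⊕ ℤ/12

Derivation:
rank_ℚ(R)=3; free=3−3=0
SNF(R) diag = [3, 6, 12] → torsion [3, 6, 12]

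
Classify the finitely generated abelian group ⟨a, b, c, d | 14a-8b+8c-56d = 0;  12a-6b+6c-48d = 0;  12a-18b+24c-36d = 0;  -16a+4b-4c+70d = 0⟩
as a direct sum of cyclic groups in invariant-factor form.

rank_ℚ(R)=4; free=4−4=0
SNF(R) diag = [2, 6, 6, 6] → torsion [2, 6, 6, 6]

Answer: M ≅ ℤ/2 ⊕ ℤ/6 ⊕ ℤ/6 ⊕ ℤ/6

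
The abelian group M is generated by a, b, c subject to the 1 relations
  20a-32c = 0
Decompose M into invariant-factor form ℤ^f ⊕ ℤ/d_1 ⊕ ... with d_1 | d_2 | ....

Answer: M ≅ ℤ^2 ⊕ ℤ/4

Derivation:
rank_ℚ(R)=1; free=3−1=2
SNF(R) diag = [4] → torsion [4]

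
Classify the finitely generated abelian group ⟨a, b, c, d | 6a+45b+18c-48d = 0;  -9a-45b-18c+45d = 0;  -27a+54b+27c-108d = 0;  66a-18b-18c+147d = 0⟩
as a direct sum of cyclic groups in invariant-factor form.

Answer: M ≅ ℤ/3 ⊕ ℤ/9 ⊕ ℤ/27 ⊕ ℤ/27

Derivation:
rank_ℚ(R)=4; free=4−4=0
SNF(R) diag = [3, 9, 27, 27] → torsion [3, 9, 27, 27]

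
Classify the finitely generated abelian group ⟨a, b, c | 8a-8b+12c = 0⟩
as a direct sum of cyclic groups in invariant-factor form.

Answer: M ≅ ℤ^2 ⊕ ℤ/4

Derivation:
rank_ℚ(R)=1; free=3−1=2
SNF(R) diag = [4] → torsion [4]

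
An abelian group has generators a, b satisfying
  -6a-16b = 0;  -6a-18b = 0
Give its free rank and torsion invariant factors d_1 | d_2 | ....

Answer: M ≅ ℤ/2 ⊕ ℤ/6

Derivation:
rank_ℚ(R)=2; free=2−2=0
SNF(R) diag = [2, 6] → torsion [2, 6]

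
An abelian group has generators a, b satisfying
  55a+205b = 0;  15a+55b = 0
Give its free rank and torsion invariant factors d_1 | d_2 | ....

rank_ℚ(R)=2; free=2−2=0
SNF(R) diag = [5, 10] → torsion [5, 10]

Answer: M ≅ ℤ/5 ⊕ ℤ/10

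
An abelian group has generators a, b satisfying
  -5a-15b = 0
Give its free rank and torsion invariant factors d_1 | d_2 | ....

rank_ℚ(R)=1; free=2−1=1
SNF(R) diag = [5] → torsion [5]

Answer: M ≅ ℤ^1 ⊕ ℤ/5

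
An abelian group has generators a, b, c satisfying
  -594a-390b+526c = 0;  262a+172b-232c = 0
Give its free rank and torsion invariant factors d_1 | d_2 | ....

rank_ℚ(R)=2; free=3−2=1
SNF(R) diag = [2, 2] → torsion [2, 2]

Answer: M ≅ ℤ^1 ⊕ ℤ/2 ⊕ ℤ/2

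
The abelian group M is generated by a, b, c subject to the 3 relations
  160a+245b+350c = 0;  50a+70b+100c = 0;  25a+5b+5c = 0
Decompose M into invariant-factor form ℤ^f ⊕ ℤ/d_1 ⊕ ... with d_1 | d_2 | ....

Answer: M ≅ ℤ/5 ⊕ ℤ/15 ⊕ ℤ/30

Derivation:
rank_ℚ(R)=3; free=3−3=0
SNF(R) diag = [5, 15, 30] → torsion [5, 15, 30]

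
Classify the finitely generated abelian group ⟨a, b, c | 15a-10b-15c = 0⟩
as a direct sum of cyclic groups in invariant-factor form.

Answer: M ≅ ℤ^2 ⊕ ℤ/5

Derivation:
rank_ℚ(R)=1; free=3−1=2
SNF(R) diag = [5] → torsion [5]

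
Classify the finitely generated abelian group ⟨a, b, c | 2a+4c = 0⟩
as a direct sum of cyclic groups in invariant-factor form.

rank_ℚ(R)=1; free=3−1=2
SNF(R) diag = [2] → torsion [2]

Answer: M ≅ ℤ^2 ⊕ ℤ/2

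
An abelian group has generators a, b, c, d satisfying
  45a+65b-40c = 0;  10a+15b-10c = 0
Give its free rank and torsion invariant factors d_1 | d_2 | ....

Answer: M ≅ ℤ^2 ⊕ ℤ/5 ⊕ ℤ/5

Derivation:
rank_ℚ(R)=2; free=4−2=2
SNF(R) diag = [5, 5] → torsion [5, 5]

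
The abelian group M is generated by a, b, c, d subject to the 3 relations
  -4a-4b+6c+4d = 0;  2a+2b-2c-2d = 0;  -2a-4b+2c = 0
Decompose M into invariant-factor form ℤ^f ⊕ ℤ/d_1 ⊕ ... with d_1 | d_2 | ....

rank_ℚ(R)=3; free=4−3=1
SNF(R) diag = [2, 2, 2] → torsion [2, 2, 2]

Answer: M ≅ ℤ^1 ⊕ ℤ/2 ⊕ ℤ/2 ⊕ ℤ/2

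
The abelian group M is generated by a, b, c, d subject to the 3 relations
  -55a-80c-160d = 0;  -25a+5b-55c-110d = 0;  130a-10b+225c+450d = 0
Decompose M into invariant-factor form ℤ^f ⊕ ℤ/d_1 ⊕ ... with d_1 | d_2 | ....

rank_ℚ(R)=3; free=4−3=1
SNF(R) diag = [5, 5, 15] → torsion [5, 5, 15]

Answer: M ≅ ℤ^1 ⊕ ℤ/5 ⊕ ℤ/5 ⊕ ℤ/15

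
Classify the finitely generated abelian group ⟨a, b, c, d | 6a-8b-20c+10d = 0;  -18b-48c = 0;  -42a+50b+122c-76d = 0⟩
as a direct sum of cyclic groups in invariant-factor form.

rank_ℚ(R)=3; free=4−3=1
SNF(R) diag = [2, 6, 18] → torsion [2, 6, 18]

Answer: M ≅ ℤ^1 ⊕ ℤ/2 ⊕ ℤ/6 ⊕ ℤ/18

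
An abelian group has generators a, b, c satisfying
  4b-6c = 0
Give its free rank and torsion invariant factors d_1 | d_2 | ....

rank_ℚ(R)=1; free=3−1=2
SNF(R) diag = [2] → torsion [2]

Answer: M ≅ ℤ^2 ⊕ ℤ/2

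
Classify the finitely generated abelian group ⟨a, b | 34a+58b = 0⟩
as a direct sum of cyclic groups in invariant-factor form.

Answer: M ≅ ℤ^1 ⊕ ℤ/2

Derivation:
rank_ℚ(R)=1; free=2−1=1
SNF(R) diag = [2] → torsion [2]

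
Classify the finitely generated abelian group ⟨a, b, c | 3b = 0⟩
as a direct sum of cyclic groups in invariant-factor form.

rank_ℚ(R)=1; free=3−1=2
SNF(R) diag = [3] → torsion [3]

Answer: M ≅ ℤ^2 ⊕ ℤ/3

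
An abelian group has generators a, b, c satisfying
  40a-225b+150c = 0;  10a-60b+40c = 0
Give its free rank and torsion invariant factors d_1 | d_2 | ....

Answer: M ≅ ℤ^1 ⊕ ℤ/5 ⊕ ℤ/10

Derivation:
rank_ℚ(R)=2; free=3−2=1
SNF(R) diag = [5, 10] → torsion [5, 10]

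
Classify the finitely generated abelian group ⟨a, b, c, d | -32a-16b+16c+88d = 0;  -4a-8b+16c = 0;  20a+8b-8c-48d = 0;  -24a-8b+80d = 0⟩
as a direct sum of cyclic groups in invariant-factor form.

rank_ℚ(R)=4; free=4−4=0
SNF(R) diag = [4, 8, 8, 8] → torsion [4, 8, 8, 8]

Answer: M ≅ ℤ/4 ⊕ ℤ/8 ⊕ ℤ/8 ⊕ ℤ/8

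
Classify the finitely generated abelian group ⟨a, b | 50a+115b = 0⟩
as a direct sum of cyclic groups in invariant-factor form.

rank_ℚ(R)=1; free=2−1=1
SNF(R) diag = [5] → torsion [5]

Answer: M ≅ ℤ^1 ⊕ ℤ/5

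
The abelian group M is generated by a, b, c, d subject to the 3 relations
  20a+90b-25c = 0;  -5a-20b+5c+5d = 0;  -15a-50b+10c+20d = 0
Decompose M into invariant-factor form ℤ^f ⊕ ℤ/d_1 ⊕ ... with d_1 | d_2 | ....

rank_ℚ(R)=3; free=4−3=1
SNF(R) diag = [5, 5, 15] → torsion [5, 5, 15]

Answer: M ≅ ℤ^1 ⊕ ℤ/5 ⊕ ℤ/5 ⊕ ℤ/15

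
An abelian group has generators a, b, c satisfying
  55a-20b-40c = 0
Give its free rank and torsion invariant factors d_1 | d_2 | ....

rank_ℚ(R)=1; free=3−1=2
SNF(R) diag = [5] → torsion [5]

Answer: M ≅ ℤ^2 ⊕ ℤ/5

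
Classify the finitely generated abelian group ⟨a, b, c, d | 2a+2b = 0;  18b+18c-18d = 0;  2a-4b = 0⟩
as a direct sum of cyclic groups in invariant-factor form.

rank_ℚ(R)=3; free=4−3=1
SNF(R) diag = [2, 6, 18] → torsion [2, 6, 18]

Answer: M ≅ ℤ^1 ⊕ ℤ/2 ⊕ ℤ/6 ⊕ ℤ/18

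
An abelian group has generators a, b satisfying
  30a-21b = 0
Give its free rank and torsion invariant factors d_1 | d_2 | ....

rank_ℚ(R)=1; free=2−1=1
SNF(R) diag = [3] → torsion [3]

Answer: M ≅ ℤ^1 ⊕ ℤ/3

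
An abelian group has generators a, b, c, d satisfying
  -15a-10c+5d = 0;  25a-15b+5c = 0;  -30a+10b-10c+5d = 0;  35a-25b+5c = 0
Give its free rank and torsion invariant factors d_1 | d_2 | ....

rank_ℚ(R)=4; free=4−4=0
SNF(R) diag = [5, 5, 5, 10] → torsion [5, 5, 5, 10]

Answer: M ≅ ℤ/5 ⊕ ℤ/5 ⊕ ℤ/5 ⊕ ℤ/10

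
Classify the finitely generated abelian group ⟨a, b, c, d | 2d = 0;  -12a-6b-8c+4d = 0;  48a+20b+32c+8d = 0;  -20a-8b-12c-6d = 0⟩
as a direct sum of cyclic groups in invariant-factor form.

rank_ℚ(R)=4; free=4−4=0
SNF(R) diag = [2, 2, 4, 8] → torsion [2, 2, 4, 8]

Answer: M ≅ ℤ/2 ⊕ ℤ/2 ⊕ ℤ/4 ⊕ ℤ/8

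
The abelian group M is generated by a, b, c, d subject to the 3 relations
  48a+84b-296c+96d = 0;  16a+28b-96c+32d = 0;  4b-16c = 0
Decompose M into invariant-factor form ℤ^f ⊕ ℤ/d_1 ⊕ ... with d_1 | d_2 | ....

rank_ℚ(R)=3; free=4−3=1
SNF(R) diag = [4, 8, 16] → torsion [4, 8, 16]

Answer: M ≅ ℤ^1 ⊕ ℤ/4 ⊕ ℤ/8 ⊕ ℤ/16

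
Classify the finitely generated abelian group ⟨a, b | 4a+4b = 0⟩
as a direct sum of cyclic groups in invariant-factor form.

Answer: M ≅ ℤ^1 ⊕ ℤ/4

Derivation:
rank_ℚ(R)=1; free=2−1=1
SNF(R) diag = [4] → torsion [4]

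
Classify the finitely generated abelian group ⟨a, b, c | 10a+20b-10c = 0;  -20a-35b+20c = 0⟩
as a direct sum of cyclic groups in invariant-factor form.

Answer: M ≅ ℤ^1 ⊕ ℤ/5 ⊕ ℤ/10

Derivation:
rank_ℚ(R)=2; free=3−2=1
SNF(R) diag = [5, 10] → torsion [5, 10]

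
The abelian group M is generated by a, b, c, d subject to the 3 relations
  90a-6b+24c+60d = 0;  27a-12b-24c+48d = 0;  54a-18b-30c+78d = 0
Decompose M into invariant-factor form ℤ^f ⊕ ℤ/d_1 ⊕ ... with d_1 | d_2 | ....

Answer: M ≅ ℤ^1 ⊕ ℤ/3 ⊕ ℤ/6 ⊕ ℤ/18

Derivation:
rank_ℚ(R)=3; free=4−3=1
SNF(R) diag = [3, 6, 18] → torsion [3, 6, 18]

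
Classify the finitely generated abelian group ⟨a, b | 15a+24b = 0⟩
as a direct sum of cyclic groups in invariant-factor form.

Answer: M ≅ ℤ^1 ⊕ ℤ/3

Derivation:
rank_ℚ(R)=1; free=2−1=1
SNF(R) diag = [3] → torsion [3]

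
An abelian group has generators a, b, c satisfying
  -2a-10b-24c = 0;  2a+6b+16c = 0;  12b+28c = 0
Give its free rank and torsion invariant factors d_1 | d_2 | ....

rank_ℚ(R)=3; free=3−3=0
SNF(R) diag = [2, 4, 4] → torsion [2, 4, 4]

Answer: M ≅ ℤ/2 ⊕ ℤ/4 ⊕ ℤ/4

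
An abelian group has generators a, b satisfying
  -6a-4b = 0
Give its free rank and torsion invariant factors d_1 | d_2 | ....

rank_ℚ(R)=1; free=2−1=1
SNF(R) diag = [2] → torsion [2]

Answer: M ≅ ℤ^1 ⊕ ℤ/2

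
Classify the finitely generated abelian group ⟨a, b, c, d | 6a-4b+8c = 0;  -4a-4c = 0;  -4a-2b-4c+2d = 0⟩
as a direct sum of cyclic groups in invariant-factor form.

rank_ℚ(R)=3; free=4−3=1
SNF(R) diag = [2, 2, 4] → torsion [2, 2, 4]

Answer: M ≅ ℤ^1 ⊕ ℤ/2 ⊕ ℤ/2 ⊕ ℤ/4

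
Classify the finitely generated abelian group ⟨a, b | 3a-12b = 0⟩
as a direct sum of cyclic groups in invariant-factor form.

rank_ℚ(R)=1; free=2−1=1
SNF(R) diag = [3] → torsion [3]

Answer: M ≅ ℤ^1 ⊕ ℤ/3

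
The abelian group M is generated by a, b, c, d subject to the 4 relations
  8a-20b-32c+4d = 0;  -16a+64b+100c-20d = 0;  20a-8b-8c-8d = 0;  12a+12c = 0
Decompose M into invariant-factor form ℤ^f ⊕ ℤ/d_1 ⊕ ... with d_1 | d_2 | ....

Answer: M ≅ ℤ/4 ⊕ ℤ/12 ⊕ ℤ/12 ⊕ ℤ/12

Derivation:
rank_ℚ(R)=4; free=4−4=0
SNF(R) diag = [4, 12, 12, 12] → torsion [4, 12, 12, 12]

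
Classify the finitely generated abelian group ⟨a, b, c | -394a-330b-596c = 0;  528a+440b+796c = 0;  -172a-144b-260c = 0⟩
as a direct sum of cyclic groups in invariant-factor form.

rank_ℚ(R)=3; free=3−3=0
SNF(R) diag = [2, 4, 12] → torsion [2, 4, 12]

Answer: M ≅ ℤ/2 ⊕ ℤ/4 ⊕ ℤ/12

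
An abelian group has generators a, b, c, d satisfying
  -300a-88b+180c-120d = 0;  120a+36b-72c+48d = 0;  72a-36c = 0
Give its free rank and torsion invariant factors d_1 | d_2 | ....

rank_ℚ(R)=3; free=4−3=1
SNF(R) diag = [4, 12, 36] → torsion [4, 12, 36]

Answer: M ≅ ℤ^1 ⊕ ℤ/4 ⊕ ℤ/12 ⊕ ℤ/36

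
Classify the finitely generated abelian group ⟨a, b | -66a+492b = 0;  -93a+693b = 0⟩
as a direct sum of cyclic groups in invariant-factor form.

Answer: M ≅ ℤ/3 ⊕ ℤ/6

Derivation:
rank_ℚ(R)=2; free=2−2=0
SNF(R) diag = [3, 6] → torsion [3, 6]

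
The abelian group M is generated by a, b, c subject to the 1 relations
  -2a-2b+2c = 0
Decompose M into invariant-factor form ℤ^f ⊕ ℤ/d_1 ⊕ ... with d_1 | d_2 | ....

Answer: M ≅ ℤ^2 ⊕ ℤ/2

Derivation:
rank_ℚ(R)=1; free=3−1=2
SNF(R) diag = [2] → torsion [2]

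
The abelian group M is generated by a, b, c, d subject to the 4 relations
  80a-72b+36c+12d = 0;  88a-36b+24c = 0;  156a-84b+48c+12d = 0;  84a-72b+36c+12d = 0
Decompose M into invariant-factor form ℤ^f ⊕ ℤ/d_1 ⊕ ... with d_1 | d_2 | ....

rank_ℚ(R)=4; free=4−4=0
SNF(R) diag = [4, 12, 12, 12] → torsion [4, 12, 12, 12]

Answer: M ≅ ℤ/4 ⊕ ℤ/12 ⊕ ℤ/12 ⊕ ℤ/12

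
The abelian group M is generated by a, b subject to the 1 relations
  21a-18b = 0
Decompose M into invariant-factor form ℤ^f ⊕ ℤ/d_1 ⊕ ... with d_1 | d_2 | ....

Answer: M ≅ ℤ^1 ⊕ ℤ/3

Derivation:
rank_ℚ(R)=1; free=2−1=1
SNF(R) diag = [3] → torsion [3]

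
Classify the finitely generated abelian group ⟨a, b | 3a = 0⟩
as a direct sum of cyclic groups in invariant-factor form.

Answer: M ≅ ℤ^1 ⊕ ℤ/3

Derivation:
rank_ℚ(R)=1; free=2−1=1
SNF(R) diag = [3] → torsion [3]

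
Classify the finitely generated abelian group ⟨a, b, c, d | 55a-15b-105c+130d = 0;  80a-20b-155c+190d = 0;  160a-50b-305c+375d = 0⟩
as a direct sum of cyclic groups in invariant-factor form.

rank_ℚ(R)=3; free=4−3=1
SNF(R) diag = [5, 5, 15] → torsion [5, 5, 15]

Answer: M ≅ ℤ^1 ⊕ ℤ/5 ⊕ ℤ/5 ⊕ ℤ/15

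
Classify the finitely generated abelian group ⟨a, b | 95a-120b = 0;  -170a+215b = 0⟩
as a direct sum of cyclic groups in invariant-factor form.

Answer: M ≅ ℤ/5 ⊕ ℤ/5

Derivation:
rank_ℚ(R)=2; free=2−2=0
SNF(R) diag = [5, 5] → torsion [5, 5]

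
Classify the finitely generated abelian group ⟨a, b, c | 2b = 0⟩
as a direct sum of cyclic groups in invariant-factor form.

rank_ℚ(R)=1; free=3−1=2
SNF(R) diag = [2] → torsion [2]

Answer: M ≅ ℤ^2 ⊕ ℤ/2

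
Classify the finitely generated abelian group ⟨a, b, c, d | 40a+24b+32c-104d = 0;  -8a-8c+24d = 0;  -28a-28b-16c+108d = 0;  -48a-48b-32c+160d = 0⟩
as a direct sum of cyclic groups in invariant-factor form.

Answer: M ≅ ℤ/4 ⊕ ℤ/8 ⊕ ℤ/16 ⊕ ℤ/48

Derivation:
rank_ℚ(R)=4; free=4−4=0
SNF(R) diag = [4, 8, 16, 48] → torsion [4, 8, 16, 48]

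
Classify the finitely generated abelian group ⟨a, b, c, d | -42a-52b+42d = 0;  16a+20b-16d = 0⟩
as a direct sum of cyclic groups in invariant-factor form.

rank_ℚ(R)=2; free=4−2=2
SNF(R) diag = [2, 4] → torsion [2, 4]

Answer: M ≅ ℤ^2 ⊕ ℤ/2 ⊕ ℤ/4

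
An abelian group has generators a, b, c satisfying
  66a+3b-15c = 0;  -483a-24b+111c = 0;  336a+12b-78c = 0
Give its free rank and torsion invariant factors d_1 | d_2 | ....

Answer: M ≅ ℤ/3 ⊕ ℤ/9 ⊕ ℤ/18

Derivation:
rank_ℚ(R)=3; free=3−3=0
SNF(R) diag = [3, 9, 18] → torsion [3, 9, 18]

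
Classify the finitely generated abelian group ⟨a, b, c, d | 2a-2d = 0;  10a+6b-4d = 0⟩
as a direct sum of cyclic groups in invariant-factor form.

rank_ℚ(R)=2; free=4−2=2
SNF(R) diag = [2, 6] → torsion [2, 6]

Answer: M ≅ ℤ^2 ⊕ ℤ/2 ⊕ ℤ/6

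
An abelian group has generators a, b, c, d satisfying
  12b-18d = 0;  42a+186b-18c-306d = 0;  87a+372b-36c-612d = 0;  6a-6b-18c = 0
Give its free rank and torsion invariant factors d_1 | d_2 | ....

Answer: M ≅ ℤ/3 ⊕ ℤ/6 ⊕ ℤ/18 ⊕ ℤ/36

Derivation:
rank_ℚ(R)=4; free=4−4=0
SNF(R) diag = [3, 6, 18, 36] → torsion [3, 6, 18, 36]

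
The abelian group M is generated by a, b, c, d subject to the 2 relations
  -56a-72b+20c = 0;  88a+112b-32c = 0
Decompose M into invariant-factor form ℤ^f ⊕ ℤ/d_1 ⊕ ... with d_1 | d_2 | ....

rank_ℚ(R)=2; free=4−2=2
SNF(R) diag = [4, 8] → torsion [4, 8]

Answer: M ≅ ℤ^2 ⊕ ℤ/4 ⊕ ℤ/8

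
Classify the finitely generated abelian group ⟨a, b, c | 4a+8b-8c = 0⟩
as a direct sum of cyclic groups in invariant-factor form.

Answer: M ≅ ℤ^2 ⊕ ℤ/4

Derivation:
rank_ℚ(R)=1; free=3−1=2
SNF(R) diag = [4] → torsion [4]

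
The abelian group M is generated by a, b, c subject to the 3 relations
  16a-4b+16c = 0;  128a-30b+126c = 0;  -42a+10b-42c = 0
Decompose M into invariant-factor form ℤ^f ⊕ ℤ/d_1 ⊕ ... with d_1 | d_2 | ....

rank_ℚ(R)=3; free=3−3=0
SNF(R) diag = [2, 2, 4] → torsion [2, 2, 4]

Answer: M ≅ ℤ/2 ⊕ ℤ/2 ⊕ ℤ/4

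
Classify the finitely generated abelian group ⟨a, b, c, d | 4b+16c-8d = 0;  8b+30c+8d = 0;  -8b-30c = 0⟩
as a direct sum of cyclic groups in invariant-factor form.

Answer: M ≅ ℤ^1 ⊕ ℤ/2 ⊕ ℤ/4 ⊕ ℤ/8

Derivation:
rank_ℚ(R)=3; free=4−3=1
SNF(R) diag = [2, 4, 8] → torsion [2, 4, 8]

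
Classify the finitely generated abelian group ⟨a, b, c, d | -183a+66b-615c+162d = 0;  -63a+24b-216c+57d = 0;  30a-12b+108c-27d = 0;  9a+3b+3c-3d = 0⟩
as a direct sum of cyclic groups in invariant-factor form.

rank_ℚ(R)=4; free=4−4=0
SNF(R) diag = [3, 3, 3, 9] → torsion [3, 3, 3, 9]

Answer: M ≅ ℤ/3 ⊕ ℤ/3 ⊕ ℤ/3 ⊕ ℤ/9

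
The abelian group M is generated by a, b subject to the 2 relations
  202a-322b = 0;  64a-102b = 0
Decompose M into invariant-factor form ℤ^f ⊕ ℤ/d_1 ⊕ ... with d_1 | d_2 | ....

rank_ℚ(R)=2; free=2−2=0
SNF(R) diag = [2, 2] → torsion [2, 2]

Answer: M ≅ ℤ/2 ⊕ ℤ/2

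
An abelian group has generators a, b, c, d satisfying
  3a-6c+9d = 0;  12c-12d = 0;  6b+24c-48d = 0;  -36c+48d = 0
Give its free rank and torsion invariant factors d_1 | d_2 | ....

rank_ℚ(R)=4; free=4−4=0
SNF(R) diag = [3, 6, 12, 12] → torsion [3, 6, 12, 12]

Answer: M ≅ ℤ/3 ⊕ ℤ/6 ⊕ ℤ/12 ⊕ ℤ/12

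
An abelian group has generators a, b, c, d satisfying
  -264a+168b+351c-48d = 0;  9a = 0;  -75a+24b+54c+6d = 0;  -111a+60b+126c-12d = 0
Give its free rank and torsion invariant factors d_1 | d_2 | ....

rank_ℚ(R)=4; free=4−4=0
SNF(R) diag = [3, 9, 18, 36] → torsion [3, 9, 18, 36]

Answer: M ≅ ℤ/3 ⊕ ℤ/9 ⊕ ℤ/18 ⊕ ℤ/36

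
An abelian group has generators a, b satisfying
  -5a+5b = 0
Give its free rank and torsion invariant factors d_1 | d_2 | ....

rank_ℚ(R)=1; free=2−1=1
SNF(R) diag = [5] → torsion [5]

Answer: M ≅ ℤ^1 ⊕ ℤ/5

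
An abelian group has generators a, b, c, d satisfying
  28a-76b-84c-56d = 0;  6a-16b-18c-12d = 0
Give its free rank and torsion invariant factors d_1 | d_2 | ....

Answer: M ≅ ℤ^2 ⊕ ℤ/2 ⊕ ℤ/4

Derivation:
rank_ℚ(R)=2; free=4−2=2
SNF(R) diag = [2, 4] → torsion [2, 4]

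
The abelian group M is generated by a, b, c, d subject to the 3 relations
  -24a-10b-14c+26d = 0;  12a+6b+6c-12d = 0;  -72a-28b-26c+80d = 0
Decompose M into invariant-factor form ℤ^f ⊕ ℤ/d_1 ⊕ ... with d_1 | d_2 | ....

rank_ℚ(R)=3; free=4−3=1
SNF(R) diag = [2, 6, 18] → torsion [2, 6, 18]

Answer: M ≅ ℤ^1 ⊕ ℤ/2 ⊕ ℤ/6 ⊕ ℤ/18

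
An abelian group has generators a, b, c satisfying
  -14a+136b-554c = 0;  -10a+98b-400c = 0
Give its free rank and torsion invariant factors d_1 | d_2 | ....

Answer: M ≅ ℤ^1 ⊕ ℤ/2 ⊕ ℤ/6

Derivation:
rank_ℚ(R)=2; free=3−2=1
SNF(R) diag = [2, 6] → torsion [2, 6]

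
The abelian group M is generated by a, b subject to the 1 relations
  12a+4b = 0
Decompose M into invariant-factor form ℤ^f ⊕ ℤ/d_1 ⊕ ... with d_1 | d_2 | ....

Answer: M ≅ ℤ^1 ⊕ ℤ/4

Derivation:
rank_ℚ(R)=1; free=2−1=1
SNF(R) diag = [4] → torsion [4]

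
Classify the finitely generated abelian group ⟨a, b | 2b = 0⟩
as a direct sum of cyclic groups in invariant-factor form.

rank_ℚ(R)=1; free=2−1=1
SNF(R) diag = [2] → torsion [2]

Answer: M ≅ ℤ^1 ⊕ ℤ/2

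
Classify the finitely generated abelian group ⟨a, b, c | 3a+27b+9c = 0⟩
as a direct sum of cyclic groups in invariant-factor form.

Answer: M ≅ ℤ^2 ⊕ ℤ/3

Derivation:
rank_ℚ(R)=1; free=3−1=2
SNF(R) diag = [3] → torsion [3]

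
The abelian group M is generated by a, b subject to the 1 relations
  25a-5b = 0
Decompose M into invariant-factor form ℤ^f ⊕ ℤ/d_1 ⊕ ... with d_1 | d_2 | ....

rank_ℚ(R)=1; free=2−1=1
SNF(R) diag = [5] → torsion [5]

Answer: M ≅ ℤ^1 ⊕ ℤ/5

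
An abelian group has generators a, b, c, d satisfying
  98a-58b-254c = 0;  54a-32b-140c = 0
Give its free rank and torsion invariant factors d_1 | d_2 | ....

Answer: M ≅ ℤ^2 ⊕ ℤ/2 ⊕ ℤ/2

Derivation:
rank_ℚ(R)=2; free=4−2=2
SNF(R) diag = [2, 2] → torsion [2, 2]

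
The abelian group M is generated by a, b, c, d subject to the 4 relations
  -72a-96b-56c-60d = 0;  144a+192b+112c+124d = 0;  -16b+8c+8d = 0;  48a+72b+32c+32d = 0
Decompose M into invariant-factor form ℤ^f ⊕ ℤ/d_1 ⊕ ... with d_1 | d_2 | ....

Answer: M ≅ ℤ/4 ⊕ ℤ/8 ⊕ ℤ/8 ⊕ ℤ/24

Derivation:
rank_ℚ(R)=4; free=4−4=0
SNF(R) diag = [4, 8, 8, 24] → torsion [4, 8, 8, 24]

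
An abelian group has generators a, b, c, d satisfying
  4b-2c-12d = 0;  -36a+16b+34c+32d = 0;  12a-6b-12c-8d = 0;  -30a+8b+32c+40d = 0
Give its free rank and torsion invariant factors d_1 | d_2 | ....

rank_ℚ(R)=4; free=4−4=0
SNF(R) diag = [2, 2, 6, 12] → torsion [2, 2, 6, 12]

Answer: M ≅ ℤ/2 ⊕ ℤ/2 ⊕ ℤ/6 ⊕ ℤ/12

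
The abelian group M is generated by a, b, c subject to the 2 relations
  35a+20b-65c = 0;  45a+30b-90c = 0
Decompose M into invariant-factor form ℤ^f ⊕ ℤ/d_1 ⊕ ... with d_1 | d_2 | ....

Answer: M ≅ ℤ^1 ⊕ ℤ/5 ⊕ ℤ/15

Derivation:
rank_ℚ(R)=2; free=3−2=1
SNF(R) diag = [5, 15] → torsion [5, 15]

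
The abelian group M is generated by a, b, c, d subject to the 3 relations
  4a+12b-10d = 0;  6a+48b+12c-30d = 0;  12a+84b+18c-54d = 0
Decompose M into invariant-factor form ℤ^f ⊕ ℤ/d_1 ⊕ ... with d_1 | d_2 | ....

rank_ℚ(R)=3; free=4−3=1
SNF(R) diag = [2, 6, 6] → torsion [2, 6, 6]

Answer: M ≅ ℤ^1 ⊕ ℤ/2 ⊕ ℤ/6 ⊕ ℤ/6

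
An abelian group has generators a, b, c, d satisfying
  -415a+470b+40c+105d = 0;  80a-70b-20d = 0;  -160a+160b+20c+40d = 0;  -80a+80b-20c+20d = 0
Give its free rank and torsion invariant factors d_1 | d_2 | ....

Answer: M ≅ ℤ/5 ⊕ ℤ/10 ⊕ ℤ/20 ⊕ ℤ/60

Derivation:
rank_ℚ(R)=4; free=4−4=0
SNF(R) diag = [5, 10, 20, 60] → torsion [5, 10, 20, 60]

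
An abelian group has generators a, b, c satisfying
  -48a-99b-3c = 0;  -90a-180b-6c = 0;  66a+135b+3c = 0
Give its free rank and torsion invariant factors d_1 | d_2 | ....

Answer: M ≅ ℤ/3 ⊕ ℤ/6 ⊕ ℤ/18

Derivation:
rank_ℚ(R)=3; free=3−3=0
SNF(R) diag = [3, 6, 18] → torsion [3, 6, 18]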